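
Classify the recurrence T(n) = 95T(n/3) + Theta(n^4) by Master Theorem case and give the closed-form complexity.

Master Theorem for T(n) = 95T(n/3) + O(n^4):

a = 95, b = 3, c = 4
log_b(a) = log_3(95) = 4.1451

Case 1: c = 4 < log_3(95) = 4.1451
T(n) = O(n^(log_3 95))

For T(n) = 95T(n/3) + O(n^4): log_3(95) = 4.1451. This is Case 1 of the Master Theorem (c < log_b(a), work dominated by leaves), giving O(n^(log_3 95)).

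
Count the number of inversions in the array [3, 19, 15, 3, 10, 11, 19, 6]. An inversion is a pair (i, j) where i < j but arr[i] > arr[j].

Finding inversions in [3, 19, 15, 3, 10, 11, 19, 6]:

(1, 2): arr[1]=19 > arr[2]=15
(1, 3): arr[1]=19 > arr[3]=3
(1, 4): arr[1]=19 > arr[4]=10
(1, 5): arr[1]=19 > arr[5]=11
(1, 7): arr[1]=19 > arr[7]=6
(2, 3): arr[2]=15 > arr[3]=3
(2, 4): arr[2]=15 > arr[4]=10
(2, 5): arr[2]=15 > arr[5]=11
(2, 7): arr[2]=15 > arr[7]=6
(4, 7): arr[4]=10 > arr[7]=6
(5, 7): arr[5]=11 > arr[7]=6
(6, 7): arr[6]=19 > arr[7]=6

Total inversions: 12

The array has 12 inversion(s): (1,2), (1,3), (1,4), (1,5), (1,7), (2,3), (2,4), (2,5), (2,7), (4,7), (5,7), (6,7). Each pair (i,j) satisfies i < j and arr[i] > arr[j].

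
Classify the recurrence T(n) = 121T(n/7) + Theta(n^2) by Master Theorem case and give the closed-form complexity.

Master Theorem for T(n) = 121T(n/7) + O(n^2):

a = 121, b = 7, c = 2
log_b(a) = log_7(121) = 2.4645

Case 1: c = 2 < log_7(121) = 2.4645
T(n) = O(n^(log_7 121))

For T(n) = 121T(n/7) + O(n^2): log_7(121) = 2.4645. This is Case 1 of the Master Theorem (c < log_b(a), work dominated by leaves), giving O(n^(log_7 121)).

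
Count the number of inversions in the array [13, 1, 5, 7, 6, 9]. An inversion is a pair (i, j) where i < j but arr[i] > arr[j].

Finding inversions in [13, 1, 5, 7, 6, 9]:

(0, 1): arr[0]=13 > arr[1]=1
(0, 2): arr[0]=13 > arr[2]=5
(0, 3): arr[0]=13 > arr[3]=7
(0, 4): arr[0]=13 > arr[4]=6
(0, 5): arr[0]=13 > arr[5]=9
(3, 4): arr[3]=7 > arr[4]=6

Total inversions: 6

The array has 6 inversion(s): (0,1), (0,2), (0,3), (0,4), (0,5), (3,4). Each pair (i,j) satisfies i < j and arr[i] > arr[j].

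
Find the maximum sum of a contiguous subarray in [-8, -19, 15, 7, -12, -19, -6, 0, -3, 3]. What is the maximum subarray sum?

Using Kadane's algorithm on [-8, -19, 15, 7, -12, -19, -6, 0, -3, 3]:

Scanning through the array:
Position 1 (value -19): max_ending_here = -19, max_so_far = -8
Position 2 (value 15): max_ending_here = 15, max_so_far = 15
Position 3 (value 7): max_ending_here = 22, max_so_far = 22
Position 4 (value -12): max_ending_here = 10, max_so_far = 22
Position 5 (value -19): max_ending_here = -9, max_so_far = 22
Position 6 (value -6): max_ending_here = -6, max_so_far = 22
Position 7 (value 0): max_ending_here = 0, max_so_far = 22
Position 8 (value -3): max_ending_here = -3, max_so_far = 22
Position 9 (value 3): max_ending_here = 3, max_so_far = 22

Maximum subarray: [15, 7]
Maximum sum: 22

The maximum subarray is [15, 7] with sum 22. This subarray runs from index 2 to index 3.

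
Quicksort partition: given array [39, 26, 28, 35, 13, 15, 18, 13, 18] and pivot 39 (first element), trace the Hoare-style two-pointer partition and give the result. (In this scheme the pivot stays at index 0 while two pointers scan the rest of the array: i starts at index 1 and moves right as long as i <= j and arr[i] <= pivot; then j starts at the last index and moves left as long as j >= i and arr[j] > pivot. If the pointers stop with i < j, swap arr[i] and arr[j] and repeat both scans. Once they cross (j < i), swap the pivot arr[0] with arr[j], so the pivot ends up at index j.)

Hoare-style two-pointer partition with pivot = 39:

Initial array: [39, 26, 28, 35, 13, 15, 18, 13, 18]

Pointers start at i = 1, j = 8.
i ends at 9, j ends at 8: the pointers have crossed (j < i), so scanning stops.

Swap pivot arr[0] with arr[8] to place pivot at position 8: [18, 26, 28, 35, 13, 15, 18, 13, 39]
Pivot position: 8

After partitioning with pivot 39, the array becomes [18, 26, 28, 35, 13, 15, 18, 13, 39]. The pivot is placed at index 8. All elements to the left of the pivot are <= 39, and all elements to the right are > 39.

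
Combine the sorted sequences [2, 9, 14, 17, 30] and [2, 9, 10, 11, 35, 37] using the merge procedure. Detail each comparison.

Merging process:

Compare 2 vs 2: take 2 from left. Merged: [2]
Compare 9 vs 2: take 2 from right. Merged: [2, 2]
Compare 9 vs 9: take 9 from left. Merged: [2, 2, 9]
Compare 14 vs 9: take 9 from right. Merged: [2, 2, 9, 9]
Compare 14 vs 10: take 10 from right. Merged: [2, 2, 9, 9, 10]
Compare 14 vs 11: take 11 from right. Merged: [2, 2, 9, 9, 10, 11]
Compare 14 vs 35: take 14 from left. Merged: [2, 2, 9, 9, 10, 11, 14]
Compare 17 vs 35: take 17 from left. Merged: [2, 2, 9, 9, 10, 11, 14, 17]
Compare 30 vs 35: take 30 from left. Merged: [2, 2, 9, 9, 10, 11, 14, 17, 30]
Append remaining from right: [35, 37]. Merged: [2, 2, 9, 9, 10, 11, 14, 17, 30, 35, 37]

Final merged array: [2, 2, 9, 9, 10, 11, 14, 17, 30, 35, 37]
Total comparisons: 9

The merged array is [2, 2, 9, 9, 10, 11, 14, 17, 30, 35, 37], requiring 9 comparisons. The merge step runs in O(n) time where n is the total number of elements.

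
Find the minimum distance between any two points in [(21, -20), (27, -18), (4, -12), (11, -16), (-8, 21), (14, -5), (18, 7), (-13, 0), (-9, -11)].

Computing all pairwise distances among 9 points:

d((21, -20), (27, -18)) = 6.3246 <-- minimum
d((21, -20), (4, -12)) = 18.7883
d((21, -20), (11, -16)) = 10.7703
d((21, -20), (-8, 21)) = 50.2195
d((21, -20), (14, -5)) = 16.5529
d((21, -20), (18, 7)) = 27.1662
d((21, -20), (-13, 0)) = 39.4462
d((21, -20), (-9, -11)) = 31.3209
d((27, -18), (4, -12)) = 23.7697
d((27, -18), (11, -16)) = 16.1245
d((27, -18), (-8, 21)) = 52.4023
d((27, -18), (14, -5)) = 18.3848
d((27, -18), (18, 7)) = 26.5707
d((27, -18), (-13, 0)) = 43.8634
d((27, -18), (-9, -11)) = 36.6742
d((4, -12), (11, -16)) = 8.0623
d((4, -12), (-8, 21)) = 35.1141
d((4, -12), (14, -5)) = 12.2066
d((4, -12), (18, 7)) = 23.6008
d((4, -12), (-13, 0)) = 20.8087
d((4, -12), (-9, -11)) = 13.0384
d((11, -16), (-8, 21)) = 41.5933
d((11, -16), (14, -5)) = 11.4018
d((11, -16), (18, 7)) = 24.0416
d((11, -16), (-13, 0)) = 28.8444
d((11, -16), (-9, -11)) = 20.6155
d((-8, 21), (14, -5)) = 34.0588
d((-8, 21), (18, 7)) = 29.5296
d((-8, 21), (-13, 0)) = 21.587
d((-8, 21), (-9, -11)) = 32.0156
d((14, -5), (18, 7)) = 12.6491
d((14, -5), (-13, 0)) = 27.4591
d((14, -5), (-9, -11)) = 23.7697
d((18, 7), (-13, 0)) = 31.7805
d((18, 7), (-9, -11)) = 32.45
d((-13, 0), (-9, -11)) = 11.7047

Closest pair: (21, -20) and (27, -18) with distance 6.3246

The closest pair is (21, -20) and (27, -18) with Euclidean distance 6.3246. For 9 points, brute-force pairwise comparison is shown above. For large n, the divide-and-conquer algorithm (sort by x, recurse on halves, check the dividing strip) achieves O(n log n).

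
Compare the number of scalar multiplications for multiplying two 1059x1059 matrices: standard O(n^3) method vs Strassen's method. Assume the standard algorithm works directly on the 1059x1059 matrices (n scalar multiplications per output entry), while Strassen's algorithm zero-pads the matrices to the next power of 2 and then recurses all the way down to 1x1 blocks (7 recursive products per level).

Matrix multiplication for 1059x1059 matrices:

Strassen's algorithm requires power-of-2 dimensions. Pad 1059x1059 to 2048x2048 (next power of 2).

Standard algorithm: 1059^3 = 1187648379 multiplications
Strassen's algorithm: 7^(log2(2048)) = 7^11 = 1977326743 multiplications
Difference: 1187648379 - 1977326743 = -789678364 (Strassen uses MORE here due to padding overhead — for small or just-over-power-of-2 n, padding can outweigh the per-level savings)

Standard: 1187648379 multiplications (1059^3). Strassen: 1977326743 multiplications (7^11, after padding to 2048x2048). Strassen reduces 8 recursive multiplications to 7 at each level.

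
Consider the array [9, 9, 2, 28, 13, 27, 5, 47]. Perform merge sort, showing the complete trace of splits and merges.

Merge sort trace:

Split: [9, 9, 2, 28, 13, 27, 5, 47] -> [9, 9, 2, 28] and [13, 27, 5, 47]
  Split: [9, 9, 2, 28] -> [9, 9] and [2, 28]
    Split: [9, 9] -> [9] and [9]
    Merge: [9] + [9] -> [9, 9]
    Split: [2, 28] -> [2] and [28]
    Merge: [2] + [28] -> [2, 28]
  Merge: [9, 9] + [2, 28] -> [2, 9, 9, 28]
  Split: [13, 27, 5, 47] -> [13, 27] and [5, 47]
    Split: [13, 27] -> [13] and [27]
    Merge: [13] + [27] -> [13, 27]
    Split: [5, 47] -> [5] and [47]
    Merge: [5] + [47] -> [5, 47]
  Merge: [13, 27] + [5, 47] -> [5, 13, 27, 47]
Merge: [2, 9, 9, 28] + [5, 13, 27, 47] -> [2, 5, 9, 9, 13, 27, 28, 47]

Final sorted array: [2, 5, 9, 9, 13, 27, 28, 47]

The merge sort proceeds by recursively splitting the array and merging sorted halves.
After all merges, the sorted array is [2, 5, 9, 9, 13, 27, 28, 47].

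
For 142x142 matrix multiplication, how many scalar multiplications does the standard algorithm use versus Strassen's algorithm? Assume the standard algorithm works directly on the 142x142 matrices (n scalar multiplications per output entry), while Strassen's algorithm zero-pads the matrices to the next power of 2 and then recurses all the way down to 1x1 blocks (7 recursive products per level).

Matrix multiplication for 142x142 matrices:

Strassen's algorithm requires power-of-2 dimensions. Pad 142x142 to 256x256 (next power of 2).

Standard algorithm: 142^3 = 2863288 multiplications
Strassen's algorithm: 7^(log2(256)) = 7^8 = 5764801 multiplications
Difference: 2863288 - 5764801 = -2901513 (Strassen uses MORE here due to padding overhead — for small or just-over-power-of-2 n, padding can outweigh the per-level savings)

Standard: 2863288 multiplications (142^3). Strassen: 5764801 multiplications (7^8, after padding to 256x256). Strassen reduces 8 recursive multiplications to 7 at each level.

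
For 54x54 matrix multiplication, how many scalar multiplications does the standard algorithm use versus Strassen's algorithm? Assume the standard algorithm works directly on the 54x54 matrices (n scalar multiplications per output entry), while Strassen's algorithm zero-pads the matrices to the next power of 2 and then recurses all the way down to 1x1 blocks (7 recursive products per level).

Matrix multiplication for 54x54 matrices:

Strassen's algorithm requires power-of-2 dimensions. Pad 54x54 to 64x64 (next power of 2).

Standard algorithm: 54^3 = 157464 multiplications
Strassen's algorithm: 7^(log2(64)) = 7^6 = 117649 multiplications
Savings: 157464 - 117649 = 39815 multiplications

Standard: 157464 multiplications (54^3). Strassen: 117649 multiplications (7^6, after padding to 64x64). Strassen reduces 8 recursive multiplications to 7 at each level.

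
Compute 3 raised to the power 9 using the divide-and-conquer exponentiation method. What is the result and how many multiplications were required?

Computing 3^9 by squaring (build up from 3^1; each line after the first costs one multiplication):

3^1 = 3
3^2 = (3^1)^2 = 3^2 = 9
3^4 = (3^2)^2 = 9^2 = 81
3^8 = (3^4)^2 = 81^2 = 6561
3^9 = 3 * 3^8 = 3 * 6561 = 19683

Result: 19683
Multiplications needed: 4 (4 lines after 3^1)

3^9 = 19683. Using exponentiation by squaring, this requires 4 multiplications. The key idea: if the exponent is even, square the half-power; if odd, multiply by the base once.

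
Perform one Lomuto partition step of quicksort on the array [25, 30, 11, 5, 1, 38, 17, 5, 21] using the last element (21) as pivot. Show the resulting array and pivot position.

Lomuto partition with pivot = 21:

Initial array: [25, 30, 11, 5, 1, 38, 17, 5, 21]

arr[0]=25 > 21: no swap
arr[1]=30 > 21: no swap
arr[2]=11 <= 21: swap with position 0, array becomes [11, 30, 25, 5, 1, 38, 17, 5, 21]
arr[3]=5 <= 21: swap with position 1, array becomes [11, 5, 25, 30, 1, 38, 17, 5, 21]
arr[4]=1 <= 21: swap with position 2, array becomes [11, 5, 1, 30, 25, 38, 17, 5, 21]
arr[5]=38 > 21: no swap
arr[6]=17 <= 21: swap with position 3, array becomes [11, 5, 1, 17, 25, 38, 30, 5, 21]
arr[7]=5 <= 21: swap with position 4, array becomes [11, 5, 1, 17, 5, 38, 30, 25, 21]

Place pivot at position 5: [11, 5, 1, 17, 5, 21, 30, 25, 38]
Pivot position: 5

After partitioning with pivot 21, the array becomes [11, 5, 1, 17, 5, 21, 30, 25, 38]. The pivot is placed at index 5. All elements to the left of the pivot are <= 21, and all elements to the right are > 21.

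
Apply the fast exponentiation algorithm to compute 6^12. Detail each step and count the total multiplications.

Computing 6^12 by squaring (build up from 6^1; each line after the first costs one multiplication):

6^1 = 6
6^2 = (6^1)^2 = 6^2 = 36
6^3 = 6 * 6^2 = 6 * 36 = 216
6^6 = (6^3)^2 = 216^2 = 46656
6^12 = (6^6)^2 = 46656^2 = 2176782336

Result: 2176782336
Multiplications needed: 4 (4 lines after 6^1)

6^12 = 2176782336. Using exponentiation by squaring, this requires 4 multiplications. The key idea: if the exponent is even, square the half-power; if odd, multiply by the base once.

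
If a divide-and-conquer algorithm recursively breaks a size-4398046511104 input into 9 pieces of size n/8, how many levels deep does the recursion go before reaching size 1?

For divide and conquer with division factor 8:

Problem sizes at each level:
Level 0: 4398046511104
Level 1: 549755813888
Level 2: 68719476736
Level 3: 8589934592
Level 4: 1073741824
Level 5: 134217728
Level 6: 16777216
Level 7: 2097152
Level 8: 262144
Level 9: 32768
Level 10: 4096
Level 11: 512
Level 12: 64
Level 13: 8
Level 14: 1

The root is level 0 and the size-1 base case is level 14 (the tree spans levels 0 through 14, i.e. 15 levels counting the root), so the depth is the number of divisions: log_8(4398046511104) = 14

The recursion tree depth is log_8(4398046511104) = 14. At each level, the problem size is divided by 8, so it takes 14 divisions to reduce to a base case of size 1. The algorithm makes 9 recursive calls at each level.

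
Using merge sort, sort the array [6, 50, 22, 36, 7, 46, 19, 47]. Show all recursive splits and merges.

Merge sort trace:

Split: [6, 50, 22, 36, 7, 46, 19, 47] -> [6, 50, 22, 36] and [7, 46, 19, 47]
  Split: [6, 50, 22, 36] -> [6, 50] and [22, 36]
    Split: [6, 50] -> [6] and [50]
    Merge: [6] + [50] -> [6, 50]
    Split: [22, 36] -> [22] and [36]
    Merge: [22] + [36] -> [22, 36]
  Merge: [6, 50] + [22, 36] -> [6, 22, 36, 50]
  Split: [7, 46, 19, 47] -> [7, 46] and [19, 47]
    Split: [7, 46] -> [7] and [46]
    Merge: [7] + [46] -> [7, 46]
    Split: [19, 47] -> [19] and [47]
    Merge: [19] + [47] -> [19, 47]
  Merge: [7, 46] + [19, 47] -> [7, 19, 46, 47]
Merge: [6, 22, 36, 50] + [7, 19, 46, 47] -> [6, 7, 19, 22, 36, 46, 47, 50]

Final sorted array: [6, 7, 19, 22, 36, 46, 47, 50]

The merge sort proceeds by recursively splitting the array and merging sorted halves.
After all merges, the sorted array is [6, 7, 19, 22, 36, 46, 47, 50].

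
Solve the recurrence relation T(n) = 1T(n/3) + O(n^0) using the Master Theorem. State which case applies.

Master Theorem for T(n) = 1T(n/3) + O(n^0):

a = 1, b = 3, c = 0
log_b(a) = log_3(1) = 0.0000

Case 2: c = 0 = log_3(1) = 0.0000
T(n) = O(n^0 log n) = O(log n)

For T(n) = 1T(n/3) + O(n^0): log_3(1) = 0.0000. This is Case 2 of the Master Theorem (c = log_b(a), equal work at all levels), giving O(log n).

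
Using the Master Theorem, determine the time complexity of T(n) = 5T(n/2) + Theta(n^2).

Master Theorem for T(n) = 5T(n/2) + O(n^2):

a = 5, b = 2, c = 2
log_b(a) = log_2(5) = 2.3219

Case 1: c = 2 < log_2(5) = 2.3219
T(n) = O(n^(log_2 5))

For T(n) = 5T(n/2) + O(n^2): log_2(5) = 2.3219. This is Case 1 of the Master Theorem (c < log_b(a), work dominated by leaves), giving O(n^(log_2 5)).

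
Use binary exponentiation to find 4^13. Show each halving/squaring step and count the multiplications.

Computing 4^13 by squaring (build up from 4^1; each line after the first costs one multiplication):

4^1 = 4
4^2 = (4^1)^2 = 4^2 = 16
4^3 = 4 * 4^2 = 4 * 16 = 64
4^6 = (4^3)^2 = 64^2 = 4096
4^12 = (4^6)^2 = 4096^2 = 16777216
4^13 = 4 * 4^12 = 4 * 16777216 = 67108864

Result: 67108864
Multiplications needed: 5 (5 lines after 4^1)

4^13 = 67108864. Using exponentiation by squaring, this requires 5 multiplications. The key idea: if the exponent is even, square the half-power; if odd, multiply by the base once.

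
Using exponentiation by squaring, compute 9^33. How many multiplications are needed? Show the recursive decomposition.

Computing 9^33 by squaring (build up from 9^1; each line after the first costs one multiplication):

9^1 = 9
9^2 = (9^1)^2 = 9^2 = 81
9^4 = (9^2)^2 = 81^2 = 6561
9^8 = (9^4)^2 = 6561^2 = 43046721
9^16 = (9^8)^2 = 43046721^2 = 1853020188851841
9^32 = (9^16)^2 = 1853020188851841^2 = 3433683820292512484657849089281
9^33 = 9 * 9^32 = 9 * 3433683820292512484657849089281 = 30903154382632612361920641803529

Result: 30903154382632612361920641803529
Multiplications needed: 6 (6 lines after 9^1)

9^33 = 30903154382632612361920641803529. Using exponentiation by squaring, this requires 6 multiplications. The key idea: if the exponent is even, square the half-power; if odd, multiply by the base once.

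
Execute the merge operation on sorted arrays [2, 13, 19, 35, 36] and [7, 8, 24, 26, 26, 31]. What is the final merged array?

Merging process:

Compare 2 vs 7: take 2 from left. Merged: [2]
Compare 13 vs 7: take 7 from right. Merged: [2, 7]
Compare 13 vs 8: take 8 from right. Merged: [2, 7, 8]
Compare 13 vs 24: take 13 from left. Merged: [2, 7, 8, 13]
Compare 19 vs 24: take 19 from left. Merged: [2, 7, 8, 13, 19]
Compare 35 vs 24: take 24 from right. Merged: [2, 7, 8, 13, 19, 24]
Compare 35 vs 26: take 26 from right. Merged: [2, 7, 8, 13, 19, 24, 26]
Compare 35 vs 26: take 26 from right. Merged: [2, 7, 8, 13, 19, 24, 26, 26]
Compare 35 vs 31: take 31 from right. Merged: [2, 7, 8, 13, 19, 24, 26, 26, 31]
Append remaining from left: [35, 36]. Merged: [2, 7, 8, 13, 19, 24, 26, 26, 31, 35, 36]

Final merged array: [2, 7, 8, 13, 19, 24, 26, 26, 31, 35, 36]
Total comparisons: 9

The merged array is [2, 7, 8, 13, 19, 24, 26, 26, 31, 35, 36], requiring 9 comparisons. The merge step runs in O(n) time where n is the total number of elements.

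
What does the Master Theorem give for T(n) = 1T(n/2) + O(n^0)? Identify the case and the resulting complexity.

Master Theorem for T(n) = 1T(n/2) + O(n^0):

a = 1, b = 2, c = 0
log_b(a) = log_2(1) = 0.0000

Case 2: c = 0 = log_2(1) = 0.0000
T(n) = O(n^0 log n) = O(log n)

For T(n) = 1T(n/2) + O(n^0): log_2(1) = 0.0000. This is Case 2 of the Master Theorem (c = log_b(a), equal work at all levels), giving O(log n).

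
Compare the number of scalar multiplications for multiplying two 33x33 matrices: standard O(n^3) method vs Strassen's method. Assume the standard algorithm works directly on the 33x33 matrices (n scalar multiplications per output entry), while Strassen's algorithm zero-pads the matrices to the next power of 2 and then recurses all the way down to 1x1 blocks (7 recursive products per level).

Matrix multiplication for 33x33 matrices:

Strassen's algorithm requires power-of-2 dimensions. Pad 33x33 to 64x64 (next power of 2).

Standard algorithm: 33^3 = 35937 multiplications
Strassen's algorithm: 7^(log2(64)) = 7^6 = 117649 multiplications
Difference: 35937 - 117649 = -81712 (Strassen uses MORE here due to padding overhead — for small or just-over-power-of-2 n, padding can outweigh the per-level savings)

Standard: 35937 multiplications (33^3). Strassen: 117649 multiplications (7^6, after padding to 64x64). Strassen reduces 8 recursive multiplications to 7 at each level.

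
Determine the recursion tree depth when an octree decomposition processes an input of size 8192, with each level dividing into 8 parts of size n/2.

For divide and conquer with division factor 2:

Problem sizes at each level:
Level 0: 8192
Level 1: 4096
Level 2: 2048
Level 3: 1024
Level 4: 512
Level 5: 256
Level 6: 128
Level 7: 64
Level 8: 32
Level 9: 16
Level 10: 8
Level 11: 4
Level 12: 2
Level 13: 1

The root is level 0 and the size-1 base case is level 13 (the tree spans levels 0 through 13, i.e. 14 levels counting the root), so the depth is the number of divisions: log_2(8192) = 13

The recursion tree depth is log_2(8192) = 13. At each level, the problem size is divided by 2, so it takes 13 divisions to reduce to a base case of size 1. The algorithm makes 8 recursive calls at each level.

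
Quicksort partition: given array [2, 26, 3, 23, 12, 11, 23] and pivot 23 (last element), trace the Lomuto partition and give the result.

Lomuto partition with pivot = 23:

Initial array: [2, 26, 3, 23, 12, 11, 23]

arr[0]=2 <= 23: swap with position 0, array becomes [2, 26, 3, 23, 12, 11, 23]
arr[1]=26 > 23: no swap
arr[2]=3 <= 23: swap with position 1, array becomes [2, 3, 26, 23, 12, 11, 23]
arr[3]=23 <= 23: swap with position 2, array becomes [2, 3, 23, 26, 12, 11, 23]
arr[4]=12 <= 23: swap with position 3, array becomes [2, 3, 23, 12, 26, 11, 23]
arr[5]=11 <= 23: swap with position 4, array becomes [2, 3, 23, 12, 11, 26, 23]

Place pivot at position 5: [2, 3, 23, 12, 11, 23, 26]
Pivot position: 5

After partitioning with pivot 23, the array becomes [2, 3, 23, 12, 11, 23, 26]. The pivot is placed at index 5. All elements to the left of the pivot are <= 23, and all elements to the right are > 23.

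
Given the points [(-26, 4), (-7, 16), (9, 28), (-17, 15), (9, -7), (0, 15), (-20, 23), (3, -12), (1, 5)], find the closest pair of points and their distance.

Computing all pairwise distances among 9 points:

d((-26, 4), (-7, 16)) = 22.4722
d((-26, 4), (9, 28)) = 42.4382
d((-26, 4), (-17, 15)) = 14.2127
d((-26, 4), (9, -7)) = 36.6879
d((-26, 4), (0, 15)) = 28.2312
d((-26, 4), (-20, 23)) = 19.9249
d((-26, 4), (3, -12)) = 33.121
d((-26, 4), (1, 5)) = 27.0185
d((-7, 16), (9, 28)) = 20.0
d((-7, 16), (-17, 15)) = 10.0499
d((-7, 16), (9, -7)) = 28.0179
d((-7, 16), (0, 15)) = 7.0711 <-- minimum
d((-7, 16), (-20, 23)) = 14.7648
d((-7, 16), (3, -12)) = 29.7321
d((-7, 16), (1, 5)) = 13.6015
d((9, 28), (-17, 15)) = 29.0689
d((9, 28), (9, -7)) = 35.0
d((9, 28), (0, 15)) = 15.8114
d((9, 28), (-20, 23)) = 29.4279
d((9, 28), (3, -12)) = 40.4475
d((9, 28), (1, 5)) = 24.3516
d((-17, 15), (9, -7)) = 34.0588
d((-17, 15), (0, 15)) = 17.0
d((-17, 15), (-20, 23)) = 8.544
d((-17, 15), (3, -12)) = 33.6006
d((-17, 15), (1, 5)) = 20.5913
d((9, -7), (0, 15)) = 23.7697
d((9, -7), (-20, 23)) = 41.7253
d((9, -7), (3, -12)) = 7.8102
d((9, -7), (1, 5)) = 14.4222
d((0, 15), (-20, 23)) = 21.5407
d((0, 15), (3, -12)) = 27.1662
d((0, 15), (1, 5)) = 10.0499
d((-20, 23), (3, -12)) = 41.8808
d((-20, 23), (1, 5)) = 27.6586
d((3, -12), (1, 5)) = 17.1172

Closest pair: (-7, 16) and (0, 15) with distance 7.0711

The closest pair is (-7, 16) and (0, 15) with Euclidean distance 7.0711. For 9 points, brute-force pairwise comparison is shown above. For large n, the divide-and-conquer algorithm (sort by x, recurse on halves, check the dividing strip) achieves O(n log n).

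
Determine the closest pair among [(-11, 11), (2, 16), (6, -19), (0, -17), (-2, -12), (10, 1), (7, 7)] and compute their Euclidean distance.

Computing all pairwise distances among 7 points:

d((-11, 11), (2, 16)) = 13.9284
d((-11, 11), (6, -19)) = 34.4819
d((-11, 11), (0, -17)) = 30.0832
d((-11, 11), (-2, -12)) = 24.6982
d((-11, 11), (10, 1)) = 23.2594
d((-11, 11), (7, 7)) = 18.4391
d((2, 16), (6, -19)) = 35.2278
d((2, 16), (0, -17)) = 33.0606
d((2, 16), (-2, -12)) = 28.2843
d((2, 16), (10, 1)) = 17.0
d((2, 16), (7, 7)) = 10.2956
d((6, -19), (0, -17)) = 6.3246
d((6, -19), (-2, -12)) = 10.6301
d((6, -19), (10, 1)) = 20.3961
d((6, -19), (7, 7)) = 26.0192
d((0, -17), (-2, -12)) = 5.3852 <-- minimum
d((0, -17), (10, 1)) = 20.5913
d((0, -17), (7, 7)) = 25.0
d((-2, -12), (10, 1)) = 17.6918
d((-2, -12), (7, 7)) = 21.0238
d((10, 1), (7, 7)) = 6.7082

Closest pair: (0, -17) and (-2, -12) with distance 5.3852

The closest pair is (0, -17) and (-2, -12) with Euclidean distance 5.3852. For 7 points, brute-force pairwise comparison is shown above. For large n, the divide-and-conquer algorithm (sort by x, recurse on halves, check the dividing strip) achieves O(n log n).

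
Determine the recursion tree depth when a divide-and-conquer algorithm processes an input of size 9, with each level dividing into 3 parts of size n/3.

For divide and conquer with division factor 3:

Problem sizes at each level:
Level 0: 9
Level 1: 3
Level 2: 1

The root is level 0 and the size-1 base case is level 2 (the tree spans levels 0 through 2, i.e. 3 levels counting the root), so the depth is the number of divisions: log_3(9) = 2

The recursion tree depth is log_3(9) = 2. At each level, the problem size is divided by 3, so it takes 2 divisions to reduce to a base case of size 1. The algorithm makes 3 recursive calls at each level.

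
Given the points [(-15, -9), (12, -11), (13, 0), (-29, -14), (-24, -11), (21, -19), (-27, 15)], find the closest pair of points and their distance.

Computing all pairwise distances among 7 points:

d((-15, -9), (12, -11)) = 27.074
d((-15, -9), (13, 0)) = 29.4109
d((-15, -9), (-29, -14)) = 14.8661
d((-15, -9), (-24, -11)) = 9.2195
d((-15, -9), (21, -19)) = 37.3631
d((-15, -9), (-27, 15)) = 26.8328
d((12, -11), (13, 0)) = 11.0454
d((12, -11), (-29, -14)) = 41.1096
d((12, -11), (-24, -11)) = 36.0
d((12, -11), (21, -19)) = 12.0416
d((12, -11), (-27, 15)) = 46.8722
d((13, 0), (-29, -14)) = 44.2719
d((13, 0), (-24, -11)) = 38.6005
d((13, 0), (21, -19)) = 20.6155
d((13, 0), (-27, 15)) = 42.72
d((-29, -14), (-24, -11)) = 5.831 <-- minimum
d((-29, -14), (21, -19)) = 50.2494
d((-29, -14), (-27, 15)) = 29.0689
d((-24, -11), (21, -19)) = 45.7056
d((-24, -11), (-27, 15)) = 26.1725
d((21, -19), (-27, 15)) = 58.8218

Closest pair: (-29, -14) and (-24, -11) with distance 5.831

The closest pair is (-29, -14) and (-24, -11) with Euclidean distance 5.831. For 7 points, brute-force pairwise comparison is shown above. For large n, the divide-and-conquer algorithm (sort by x, recurse on halves, check the dividing strip) achieves O(n log n).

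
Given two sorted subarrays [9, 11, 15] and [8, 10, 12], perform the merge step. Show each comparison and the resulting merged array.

Merging process:

Compare 9 vs 8: take 8 from right. Merged: [8]
Compare 9 vs 10: take 9 from left. Merged: [8, 9]
Compare 11 vs 10: take 10 from right. Merged: [8, 9, 10]
Compare 11 vs 12: take 11 from left. Merged: [8, 9, 10, 11]
Compare 15 vs 12: take 12 from right. Merged: [8, 9, 10, 11, 12]
Append remaining from left: [15]. Merged: [8, 9, 10, 11, 12, 15]

Final merged array: [8, 9, 10, 11, 12, 15]
Total comparisons: 5

The merged array is [8, 9, 10, 11, 12, 15], requiring 5 comparisons. The merge step runs in O(n) time where n is the total number of elements.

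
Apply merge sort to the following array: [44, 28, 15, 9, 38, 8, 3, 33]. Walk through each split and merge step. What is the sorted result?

Merge sort trace:

Split: [44, 28, 15, 9, 38, 8, 3, 33] -> [44, 28, 15, 9] and [38, 8, 3, 33]
  Split: [44, 28, 15, 9] -> [44, 28] and [15, 9]
    Split: [44, 28] -> [44] and [28]
    Merge: [44] + [28] -> [28, 44]
    Split: [15, 9] -> [15] and [9]
    Merge: [15] + [9] -> [9, 15]
  Merge: [28, 44] + [9, 15] -> [9, 15, 28, 44]
  Split: [38, 8, 3, 33] -> [38, 8] and [3, 33]
    Split: [38, 8] -> [38] and [8]
    Merge: [38] + [8] -> [8, 38]
    Split: [3, 33] -> [3] and [33]
    Merge: [3] + [33] -> [3, 33]
  Merge: [8, 38] + [3, 33] -> [3, 8, 33, 38]
Merge: [9, 15, 28, 44] + [3, 8, 33, 38] -> [3, 8, 9, 15, 28, 33, 38, 44]

Final sorted array: [3, 8, 9, 15, 28, 33, 38, 44]

The merge sort proceeds by recursively splitting the array and merging sorted halves.
After all merges, the sorted array is [3, 8, 9, 15, 28, 33, 38, 44].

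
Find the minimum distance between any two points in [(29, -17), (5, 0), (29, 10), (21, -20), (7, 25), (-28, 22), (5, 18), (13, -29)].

Computing all pairwise distances among 8 points:

d((29, -17), (5, 0)) = 29.4109
d((29, -17), (29, 10)) = 27.0
d((29, -17), (21, -20)) = 8.544
d((29, -17), (7, 25)) = 47.4131
d((29, -17), (-28, 22)) = 69.0652
d((29, -17), (5, 18)) = 42.4382
d((29, -17), (13, -29)) = 20.0
d((5, 0), (29, 10)) = 26.0
d((5, 0), (21, -20)) = 25.6125
d((5, 0), (7, 25)) = 25.0799
d((5, 0), (-28, 22)) = 39.6611
d((5, 0), (5, 18)) = 18.0
d((5, 0), (13, -29)) = 30.0832
d((29, 10), (21, -20)) = 31.0483
d((29, 10), (7, 25)) = 26.6271
d((29, 10), (-28, 22)) = 58.2495
d((29, 10), (5, 18)) = 25.2982
d((29, 10), (13, -29)) = 42.1545
d((21, -20), (7, 25)) = 47.1275
d((21, -20), (-28, 22)) = 64.5368
d((21, -20), (5, 18)) = 41.2311
d((21, -20), (13, -29)) = 12.0416
d((7, 25), (-28, 22)) = 35.1283
d((7, 25), (5, 18)) = 7.2801 <-- minimum
d((7, 25), (13, -29)) = 54.3323
d((-28, 22), (5, 18)) = 33.2415
d((-28, 22), (13, -29)) = 65.437
d((5, 18), (13, -29)) = 47.676

Closest pair: (7, 25) and (5, 18) with distance 7.2801

The closest pair is (7, 25) and (5, 18) with Euclidean distance 7.2801. For 8 points, brute-force pairwise comparison is shown above. For large n, the divide-and-conquer algorithm (sort by x, recurse on halves, check the dividing strip) achieves O(n log n).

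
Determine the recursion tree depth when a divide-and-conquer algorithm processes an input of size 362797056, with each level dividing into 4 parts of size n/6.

For divide and conquer with division factor 6:

Problem sizes at each level:
Level 0: 362797056
Level 1: 60466176
Level 2: 10077696
Level 3: 1679616
Level 4: 279936
Level 5: 46656
Level 6: 7776
Level 7: 1296
Level 8: 216
Level 9: 36
Level 10: 6
Level 11: 1

The root is level 0 and the size-1 base case is level 11 (the tree spans levels 0 through 11, i.e. 12 levels counting the root), so the depth is the number of divisions: log_6(362797056) = 11

The recursion tree depth is log_6(362797056) = 11. At each level, the problem size is divided by 6, so it takes 11 divisions to reduce to a base case of size 1. The algorithm makes 4 recursive calls at each level.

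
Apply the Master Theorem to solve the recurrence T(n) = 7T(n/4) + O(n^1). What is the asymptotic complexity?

Master Theorem for T(n) = 7T(n/4) + O(n^1):

a = 7, b = 4, c = 1
log_b(a) = log_4(7) = 1.4037

Case 1: c = 1 < log_4(7) = 1.4037
T(n) = O(n^(log_4 7))

For T(n) = 7T(n/4) + O(n^1): log_4(7) = 1.4037. This is Case 1 of the Master Theorem (c < log_b(a), work dominated by leaves), giving O(n^(log_4 7)).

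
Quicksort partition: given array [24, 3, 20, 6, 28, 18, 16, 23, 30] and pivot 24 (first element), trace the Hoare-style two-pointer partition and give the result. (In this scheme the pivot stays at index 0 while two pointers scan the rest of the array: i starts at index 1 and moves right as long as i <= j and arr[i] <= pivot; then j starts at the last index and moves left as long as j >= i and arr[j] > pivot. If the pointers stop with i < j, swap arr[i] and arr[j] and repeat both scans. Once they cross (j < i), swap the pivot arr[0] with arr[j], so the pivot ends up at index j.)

Hoare-style two-pointer partition with pivot = 24:

Initial array: [24, 3, 20, 6, 28, 18, 16, 23, 30]

Pointers start at i = 1, j = 8.
i stops at index 4 (arr[4]=28 > 24), j stops at index 7 (arr[7]=23 <= 24): swap arr[4] and arr[7], array becomes [24, 3, 20, 6, 23, 18, 16, 28, 30]
i ends at 7, j ends at 6: the pointers have crossed (j < i), so scanning stops.

Swap pivot arr[0] with arr[6] to place pivot at position 6: [16, 3, 20, 6, 23, 18, 24, 28, 30]
Pivot position: 6

After partitioning with pivot 24, the array becomes [16, 3, 20, 6, 23, 18, 24, 28, 30]. The pivot is placed at index 6. All elements to the left of the pivot are <= 24, and all elements to the right are > 24.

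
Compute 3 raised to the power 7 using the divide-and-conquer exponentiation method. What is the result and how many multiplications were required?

Computing 3^7 by squaring (build up from 3^1; each line after the first costs one multiplication):

3^1 = 3
3^2 = (3^1)^2 = 3^2 = 9
3^3 = 3 * 3^2 = 3 * 9 = 27
3^6 = (3^3)^2 = 27^2 = 729
3^7 = 3 * 3^6 = 3 * 729 = 2187

Result: 2187
Multiplications needed: 4 (4 lines after 3^1)

3^7 = 2187. Using exponentiation by squaring, this requires 4 multiplications. The key idea: if the exponent is even, square the half-power; if odd, multiply by the base once.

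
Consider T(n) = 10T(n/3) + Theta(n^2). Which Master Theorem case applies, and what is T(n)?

Master Theorem for T(n) = 10T(n/3) + O(n^2):

a = 10, b = 3, c = 2
log_b(a) = log_3(10) = 2.0959

Case 1: c = 2 < log_3(10) = 2.0959
T(n) = O(n^(log_3 10))

For T(n) = 10T(n/3) + O(n^2): log_3(10) = 2.0959. This is Case 1 of the Master Theorem (c < log_b(a), work dominated by leaves), giving O(n^(log_3 10)).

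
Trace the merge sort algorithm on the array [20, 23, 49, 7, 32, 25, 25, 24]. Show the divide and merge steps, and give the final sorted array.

Merge sort trace:

Split: [20, 23, 49, 7, 32, 25, 25, 24] -> [20, 23, 49, 7] and [32, 25, 25, 24]
  Split: [20, 23, 49, 7] -> [20, 23] and [49, 7]
    Split: [20, 23] -> [20] and [23]
    Merge: [20] + [23] -> [20, 23]
    Split: [49, 7] -> [49] and [7]
    Merge: [49] + [7] -> [7, 49]
  Merge: [20, 23] + [7, 49] -> [7, 20, 23, 49]
  Split: [32, 25, 25, 24] -> [32, 25] and [25, 24]
    Split: [32, 25] -> [32] and [25]
    Merge: [32] + [25] -> [25, 32]
    Split: [25, 24] -> [25] and [24]
    Merge: [25] + [24] -> [24, 25]
  Merge: [25, 32] + [24, 25] -> [24, 25, 25, 32]
Merge: [7, 20, 23, 49] + [24, 25, 25, 32] -> [7, 20, 23, 24, 25, 25, 32, 49]

Final sorted array: [7, 20, 23, 24, 25, 25, 32, 49]

The merge sort proceeds by recursively splitting the array and merging sorted halves.
After all merges, the sorted array is [7, 20, 23, 24, 25, 25, 32, 49].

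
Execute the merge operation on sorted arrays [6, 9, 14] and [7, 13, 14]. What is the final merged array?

Merging process:

Compare 6 vs 7: take 6 from left. Merged: [6]
Compare 9 vs 7: take 7 from right. Merged: [6, 7]
Compare 9 vs 13: take 9 from left. Merged: [6, 7, 9]
Compare 14 vs 13: take 13 from right. Merged: [6, 7, 9, 13]
Compare 14 vs 14: take 14 from left. Merged: [6, 7, 9, 13, 14]
Append remaining from right: [14]. Merged: [6, 7, 9, 13, 14, 14]

Final merged array: [6, 7, 9, 13, 14, 14]
Total comparisons: 5

The merged array is [6, 7, 9, 13, 14, 14], requiring 5 comparisons. The merge step runs in O(n) time where n is the total number of elements.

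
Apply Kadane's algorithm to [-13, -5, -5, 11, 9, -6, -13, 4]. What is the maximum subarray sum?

Using Kadane's algorithm on [-13, -5, -5, 11, 9, -6, -13, 4]:

Scanning through the array:
Position 1 (value -5): max_ending_here = -5, max_so_far = -5
Position 2 (value -5): max_ending_here = -5, max_so_far = -5
Position 3 (value 11): max_ending_here = 11, max_so_far = 11
Position 4 (value 9): max_ending_here = 20, max_so_far = 20
Position 5 (value -6): max_ending_here = 14, max_so_far = 20
Position 6 (value -13): max_ending_here = 1, max_so_far = 20
Position 7 (value 4): max_ending_here = 5, max_so_far = 20

Maximum subarray: [11, 9]
Maximum sum: 20

The maximum subarray is [11, 9] with sum 20. This subarray runs from index 3 to index 4.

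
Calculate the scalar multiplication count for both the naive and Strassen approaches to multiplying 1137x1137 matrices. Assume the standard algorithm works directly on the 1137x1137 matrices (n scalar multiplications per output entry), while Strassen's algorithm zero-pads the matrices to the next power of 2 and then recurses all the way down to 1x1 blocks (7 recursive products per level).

Matrix multiplication for 1137x1137 matrices:

Strassen's algorithm requires power-of-2 dimensions. Pad 1137x1137 to 2048x2048 (next power of 2).

Standard algorithm: 1137^3 = 1469878353 multiplications
Strassen's algorithm: 7^(log2(2048)) = 7^11 = 1977326743 multiplications
Difference: 1469878353 - 1977326743 = -507448390 (Strassen uses MORE here due to padding overhead — for small or just-over-power-of-2 n, padding can outweigh the per-level savings)

Standard: 1469878353 multiplications (1137^3). Strassen: 1977326743 multiplications (7^11, after padding to 2048x2048). Strassen reduces 8 recursive multiplications to 7 at each level.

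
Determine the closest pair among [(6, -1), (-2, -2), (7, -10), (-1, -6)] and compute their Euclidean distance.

Computing all pairwise distances among 4 points:

d((6, -1), (-2, -2)) = 8.0623
d((6, -1), (7, -10)) = 9.0554
d((6, -1), (-1, -6)) = 8.6023
d((-2, -2), (7, -10)) = 12.0416
d((-2, -2), (-1, -6)) = 4.1231 <-- minimum
d((7, -10), (-1, -6)) = 8.9443

Closest pair: (-2, -2) and (-1, -6) with distance 4.1231

The closest pair is (-2, -2) and (-1, -6) with Euclidean distance 4.1231. For 4 points, brute-force pairwise comparison is shown above. For large n, the divide-and-conquer algorithm (sort by x, recurse on halves, check the dividing strip) achieves O(n log n).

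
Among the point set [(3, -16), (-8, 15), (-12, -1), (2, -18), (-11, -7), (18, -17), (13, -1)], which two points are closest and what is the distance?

Computing all pairwise distances among 7 points:

d((3, -16), (-8, 15)) = 32.8938
d((3, -16), (-12, -1)) = 21.2132
d((3, -16), (2, -18)) = 2.2361 <-- minimum
d((3, -16), (-11, -7)) = 16.6433
d((3, -16), (18, -17)) = 15.0333
d((3, -16), (13, -1)) = 18.0278
d((-8, 15), (-12, -1)) = 16.4924
d((-8, 15), (2, -18)) = 34.4819
d((-8, 15), (-11, -7)) = 22.2036
d((-8, 15), (18, -17)) = 41.2311
d((-8, 15), (13, -1)) = 26.4008
d((-12, -1), (2, -18)) = 22.0227
d((-12, -1), (-11, -7)) = 6.0828
d((-12, -1), (18, -17)) = 34.0
d((-12, -1), (13, -1)) = 25.0
d((2, -18), (-11, -7)) = 17.0294
d((2, -18), (18, -17)) = 16.0312
d((2, -18), (13, -1)) = 20.2485
d((-11, -7), (18, -17)) = 30.6757
d((-11, -7), (13, -1)) = 24.7386
d((18, -17), (13, -1)) = 16.7631

Closest pair: (3, -16) and (2, -18) with distance 2.2361

The closest pair is (3, -16) and (2, -18) with Euclidean distance 2.2361. For 7 points, brute-force pairwise comparison is shown above. For large n, the divide-and-conquer algorithm (sort by x, recurse on halves, check the dividing strip) achieves O(n log n).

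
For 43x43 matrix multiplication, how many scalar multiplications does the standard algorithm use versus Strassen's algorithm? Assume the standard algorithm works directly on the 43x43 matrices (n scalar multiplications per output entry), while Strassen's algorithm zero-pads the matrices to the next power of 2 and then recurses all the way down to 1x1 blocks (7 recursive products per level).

Matrix multiplication for 43x43 matrices:

Strassen's algorithm requires power-of-2 dimensions. Pad 43x43 to 64x64 (next power of 2).

Standard algorithm: 43^3 = 79507 multiplications
Strassen's algorithm: 7^(log2(64)) = 7^6 = 117649 multiplications
Difference: 79507 - 117649 = -38142 (Strassen uses MORE here due to padding overhead — for small or just-over-power-of-2 n, padding can outweigh the per-level savings)

Standard: 79507 multiplications (43^3). Strassen: 117649 multiplications (7^6, after padding to 64x64). Strassen reduces 8 recursive multiplications to 7 at each level.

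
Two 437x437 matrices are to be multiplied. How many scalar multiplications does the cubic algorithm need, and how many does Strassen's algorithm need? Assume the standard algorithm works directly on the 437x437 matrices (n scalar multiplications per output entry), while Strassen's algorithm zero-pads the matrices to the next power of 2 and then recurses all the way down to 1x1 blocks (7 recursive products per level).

Matrix multiplication for 437x437 matrices:

Strassen's algorithm requires power-of-2 dimensions. Pad 437x437 to 512x512 (next power of 2).

Standard algorithm: 437^3 = 83453453 multiplications
Strassen's algorithm: 7^(log2(512)) = 7^9 = 40353607 multiplications
Savings: 83453453 - 40353607 = 43099846 multiplications

Standard: 83453453 multiplications (437^3). Strassen: 40353607 multiplications (7^9, after padding to 512x512). Strassen reduces 8 recursive multiplications to 7 at each level.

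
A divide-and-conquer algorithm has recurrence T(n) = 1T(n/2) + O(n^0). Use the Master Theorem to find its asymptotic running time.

Master Theorem for T(n) = 1T(n/2) + O(n^0):

a = 1, b = 2, c = 0
log_b(a) = log_2(1) = 0.0000

Case 2: c = 0 = log_2(1) = 0.0000
T(n) = O(n^0 log n) = O(log n)

For T(n) = 1T(n/2) + O(n^0): log_2(1) = 0.0000. This is Case 2 of the Master Theorem (c = log_b(a), equal work at all levels), giving O(log n).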